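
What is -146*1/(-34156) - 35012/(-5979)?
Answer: 598371403/102109362 ≈ 5.8601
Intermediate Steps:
-146*1/(-34156) - 35012/(-5979) = -146*(-1/34156) - 35012*(-1/5979) = 73/17078 + 35012/5979 = 598371403/102109362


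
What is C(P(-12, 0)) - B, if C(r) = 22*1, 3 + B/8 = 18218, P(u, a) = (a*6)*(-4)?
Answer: -145698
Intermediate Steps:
P(u, a) = -24*a (P(u, a) = (6*a)*(-4) = -24*a)
B = 145720 (B = -24 + 8*18218 = -24 + 145744 = 145720)
C(r) = 22
C(P(-12, 0)) - B = 22 - 1*145720 = 22 - 145720 = -145698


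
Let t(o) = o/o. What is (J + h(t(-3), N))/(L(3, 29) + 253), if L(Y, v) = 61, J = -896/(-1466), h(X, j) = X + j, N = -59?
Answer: -21033/115081 ≈ -0.18277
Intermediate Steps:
t(o) = 1
J = 448/733 (J = -896*(-1/1466) = 448/733 ≈ 0.61119)
(J + h(t(-3), N))/(L(3, 29) + 253) = (448/733 + (1 - 59))/(61 + 253) = (448/733 - 58)/314 = -42066/733*1/314 = -21033/115081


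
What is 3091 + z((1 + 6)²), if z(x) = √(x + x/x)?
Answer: 3091 + 5*√2 ≈ 3098.1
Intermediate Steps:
z(x) = √(1 + x) (z(x) = √(x + 1) = √(1 + x))
3091 + z((1 + 6)²) = 3091 + √(1 + (1 + 6)²) = 3091 + √(1 + 7²) = 3091 + √(1 + 49) = 3091 + √50 = 3091 + 5*√2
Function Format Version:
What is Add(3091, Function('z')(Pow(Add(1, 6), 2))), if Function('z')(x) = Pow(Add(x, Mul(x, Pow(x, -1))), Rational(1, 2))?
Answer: Add(3091, Mul(5, Pow(2, Rational(1, 2)))) ≈ 3098.1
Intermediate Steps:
Function('z')(x) = Pow(Add(1, x), Rational(1, 2)) (Function('z')(x) = Pow(Add(x, 1), Rational(1, 2)) = Pow(Add(1, x), Rational(1, 2)))
Add(3091, Function('z')(Pow(Add(1, 6), 2))) = Add(3091, Pow(Add(1, Pow(Add(1, 6), 2)), Rational(1, 2))) = Add(3091, Pow(Add(1, Pow(7, 2)), Rational(1, 2))) = Add(3091, Pow(Add(1, 49), Rational(1, 2))) = Add(3091, Pow(50, Rational(1, 2))) = Add(3091, Mul(5, Pow(2, Rational(1, 2))))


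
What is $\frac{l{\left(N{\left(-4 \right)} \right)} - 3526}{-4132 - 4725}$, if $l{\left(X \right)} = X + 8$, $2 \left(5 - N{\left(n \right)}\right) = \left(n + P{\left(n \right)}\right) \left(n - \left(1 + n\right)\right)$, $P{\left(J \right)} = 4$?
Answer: $\frac{3513}{8857} \approx 0.39664$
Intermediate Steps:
$N{\left(n \right)} = 7 + \frac{n}{2}$ ($N{\left(n \right)} = 5 - \frac{\left(n + 4\right) \left(n - \left(1 + n\right)\right)}{2} = 5 - \frac{\left(4 + n\right) \left(-1\right)}{2} = 5 - \frac{-4 - n}{2} = 5 + \left(2 + \frac{n}{2}\right) = 7 + \frac{n}{2}$)
$l{\left(X \right)} = 8 + X$
$\frac{l{\left(N{\left(-4 \right)} \right)} - 3526}{-4132 - 4725} = \frac{\left(8 + \left(7 + \frac{1}{2} \left(-4\right)\right)\right) - 3526}{-4132 - 4725} = \frac{\left(8 + \left(7 - 2\right)\right) - 3526}{-8857} = \left(\left(8 + 5\right) - 3526\right) \left(- \frac{1}{8857}\right) = \left(13 - 3526\right) \left(- \frac{1}{8857}\right) = \left(-3513\right) \left(- \frac{1}{8857}\right) = \frac{3513}{8857}$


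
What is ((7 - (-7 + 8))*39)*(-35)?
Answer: -8190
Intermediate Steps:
((7 - (-7 + 8))*39)*(-35) = ((7 - 1*1)*39)*(-35) = ((7 - 1)*39)*(-35) = (6*39)*(-35) = 234*(-35) = -8190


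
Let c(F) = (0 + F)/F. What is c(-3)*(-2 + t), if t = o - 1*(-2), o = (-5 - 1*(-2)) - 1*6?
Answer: -9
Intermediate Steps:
o = -9 (o = (-5 + 2) - 6 = -3 - 6 = -9)
t = -7 (t = -9 - 1*(-2) = -9 + 2 = -7)
c(F) = 1 (c(F) = F/F = 1)
c(-3)*(-2 + t) = 1*(-2 - 7) = 1*(-9) = -9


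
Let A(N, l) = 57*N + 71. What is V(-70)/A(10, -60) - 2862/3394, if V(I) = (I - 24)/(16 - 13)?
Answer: -2911331/3263331 ≈ -0.89213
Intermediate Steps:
V(I) = -8 + I/3 (V(I) = (-24 + I)/3 = (-24 + I)*(1/3) = -8 + I/3)
A(N, l) = 71 + 57*N
V(-70)/A(10, -60) - 2862/3394 = (-8 + (1/3)*(-70))/(71 + 57*10) - 2862/3394 = (-8 - 70/3)/(71 + 570) - 2862*1/3394 = -94/3/641 - 1431/1697 = -94/3*1/641 - 1431/1697 = -94/1923 - 1431/1697 = -2911331/3263331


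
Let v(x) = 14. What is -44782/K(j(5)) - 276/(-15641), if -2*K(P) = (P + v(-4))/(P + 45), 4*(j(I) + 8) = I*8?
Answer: 16460229761/62564 ≈ 2.6309e+5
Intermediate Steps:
j(I) = -8 + 2*I (j(I) = -8 + (I*8)/4 = -8 + (8*I)/4 = -8 + 2*I)
K(P) = -(14 + P)/(2*(45 + P)) (K(P) = -(P + 14)/(2*(P + 45)) = -(14 + P)/(2*(45 + P)))
-44782/K(j(5)) - 276/(-15641) = -44782*2*(45 + (-8 + 2*5))/(-14 - (-8 + 2*5)) - 276/(-15641) = -44782*2*(45 + (-8 + 10))/(-14 - (-8 + 10)) - 276*(-1/15641) = -44782*2*(45 + 2)/(-14 - 1*2) + 276/15641 = -44782*94/(-14 - 2) + 276/15641 = -44782/((½)*(1/47)*(-16)) + 276/15641 = -44782/(-8/47) + 276/15641 = -44782*(-47/8) + 276/15641 = 1052377/4 + 276/15641 = 16460229761/62564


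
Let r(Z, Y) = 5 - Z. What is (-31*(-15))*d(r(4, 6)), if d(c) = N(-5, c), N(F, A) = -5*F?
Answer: 11625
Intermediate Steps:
d(c) = 25 (d(c) = -5*(-5) = 25)
(-31*(-15))*d(r(4, 6)) = -31*(-15)*25 = 465*25 = 11625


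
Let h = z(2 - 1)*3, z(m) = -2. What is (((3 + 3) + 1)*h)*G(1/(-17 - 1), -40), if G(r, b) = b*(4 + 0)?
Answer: 6720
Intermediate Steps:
h = -6 (h = -2*3 = -6)
G(r, b) = 4*b (G(r, b) = b*4 = 4*b)
(((3 + 3) + 1)*h)*G(1/(-17 - 1), -40) = (((3 + 3) + 1)*(-6))*(4*(-40)) = ((6 + 1)*(-6))*(-160) = (7*(-6))*(-160) = -42*(-160) = 6720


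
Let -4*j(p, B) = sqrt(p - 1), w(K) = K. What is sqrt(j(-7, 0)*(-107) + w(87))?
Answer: sqrt(348 + 214*I*sqrt(2))/2 ≈ 10.057 + 3.7615*I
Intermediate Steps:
j(p, B) = -sqrt(-1 + p)/4 (j(p, B) = -sqrt(p - 1)/4 = -sqrt(-1 + p)/4)
sqrt(j(-7, 0)*(-107) + w(87)) = sqrt(-sqrt(-1 - 7)/4*(-107) + 87) = sqrt(-I*sqrt(2)/2*(-107) + 87) = sqrt(107*I*sqrt(2)/2 + 87) = sqrt(87 + 107*I*sqrt(2)/2)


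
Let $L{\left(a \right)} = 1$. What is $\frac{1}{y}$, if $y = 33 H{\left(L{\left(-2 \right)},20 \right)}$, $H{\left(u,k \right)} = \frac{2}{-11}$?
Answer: $- \frac{1}{6} \approx -0.16667$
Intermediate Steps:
$H{\left(u,k \right)} = - \frac{2}{11}$ ($H{\left(u,k \right)} = 2 \left(- \frac{1}{11}\right) = - \frac{2}{11}$)
$y = -6$ ($y = 33 \left(- \frac{2}{11}\right) = -6$)
$\frac{1}{y} = \frac{1}{-6} = - \frac{1}{6}$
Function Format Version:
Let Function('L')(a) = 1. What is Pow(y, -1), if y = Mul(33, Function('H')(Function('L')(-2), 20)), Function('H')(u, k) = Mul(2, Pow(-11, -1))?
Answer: Rational(-1, 6) ≈ -0.16667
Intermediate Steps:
Function('H')(u, k) = Rational(-2, 11) (Function('H')(u, k) = Mul(2, Rational(-1, 11)) = Rational(-2, 11))
y = -6 (y = Mul(33, Rational(-2, 11)) = -6)
Pow(y, -1) = Pow(-6, -1) = Rational(-1, 6)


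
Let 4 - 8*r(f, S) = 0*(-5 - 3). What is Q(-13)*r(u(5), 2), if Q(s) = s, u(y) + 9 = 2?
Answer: -13/2 ≈ -6.5000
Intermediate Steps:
u(y) = -7 (u(y) = -9 + 2 = -7)
r(f, S) = ½ (r(f, S) = ½ - 0*(-5 - 3) = ½ - 0*(-8) = ½ - ⅛*0 = ½ + 0 = ½)
Q(-13)*r(u(5), 2) = -13*½ = -13/2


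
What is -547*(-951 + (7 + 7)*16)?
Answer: 397669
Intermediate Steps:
-547*(-951 + (7 + 7)*16) = -547*(-951 + 14*16) = -547*(-951 + 224) = -547*(-727) = 397669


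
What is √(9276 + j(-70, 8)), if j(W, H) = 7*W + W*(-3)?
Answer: 2*√2249 ≈ 94.847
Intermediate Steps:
j(W, H) = 4*W (j(W, H) = 7*W - 3*W = 4*W)
√(9276 + j(-70, 8)) = √(9276 + 4*(-70)) = √(9276 - 280) = √8996 = 2*√2249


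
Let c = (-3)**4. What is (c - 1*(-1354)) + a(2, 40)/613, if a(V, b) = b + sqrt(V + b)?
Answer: 879695/613 + sqrt(42)/613 ≈ 1435.1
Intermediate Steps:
c = 81
(c - 1*(-1354)) + a(2, 40)/613 = (81 - 1*(-1354)) + (40 + sqrt(2 + 40))/613 = (81 + 1354) + (40 + sqrt(42))*(1/613) = 1435 + (40/613 + sqrt(42)/613) = 879695/613 + sqrt(42)/613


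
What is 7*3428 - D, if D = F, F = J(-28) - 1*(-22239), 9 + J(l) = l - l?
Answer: 1766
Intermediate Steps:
J(l) = -9 (J(l) = -9 + (l - l) = -9 + 0 = -9)
F = 22230 (F = -9 - 1*(-22239) = -9 + 22239 = 22230)
D = 22230
7*3428 - D = 7*3428 - 1*22230 = 23996 - 22230 = 1766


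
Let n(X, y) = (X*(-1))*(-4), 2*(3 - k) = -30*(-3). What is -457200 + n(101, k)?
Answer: -456796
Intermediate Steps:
k = -42 (k = 3 - (-15)*(-3) = 3 - 1/2*90 = 3 - 45 = -42)
n(X, y) = 4*X (n(X, y) = -X*(-4) = 4*X)
-457200 + n(101, k) = -457200 + 4*101 = -457200 + 404 = -456796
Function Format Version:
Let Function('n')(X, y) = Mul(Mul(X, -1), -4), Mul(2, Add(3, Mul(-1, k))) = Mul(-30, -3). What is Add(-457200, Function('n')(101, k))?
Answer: -456796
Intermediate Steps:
k = -42 (k = Add(3, Mul(Rational(-1, 2), Mul(-30, -3))) = Add(3, Mul(Rational(-1, 2), 90)) = Add(3, -45) = -42)
Function('n')(X, y) = Mul(4, X) (Function('n')(X, y) = Mul(Mul(-1, X), -4) = Mul(4, X))
Add(-457200, Function('n')(101, k)) = Add(-457200, Mul(4, 101)) = Add(-457200, 404) = -456796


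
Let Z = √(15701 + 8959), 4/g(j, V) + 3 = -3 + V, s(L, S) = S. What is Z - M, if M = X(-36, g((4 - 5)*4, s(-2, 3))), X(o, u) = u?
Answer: 4/3 + 6*√685 ≈ 158.37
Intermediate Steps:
g(j, V) = 4/(-6 + V) (g(j, V) = 4/(-3 + (-3 + V)) = 4/(-6 + V))
Z = 6*√685 (Z = √24660 = 6*√685 ≈ 157.04)
M = -4/3 (M = 4/(-6 + 3) = 4/(-3) = 4*(-⅓) = -4/3 ≈ -1.3333)
Z - M = 6*√685 - 1*(-4/3) = 6*√685 + 4/3 = 4/3 + 6*√685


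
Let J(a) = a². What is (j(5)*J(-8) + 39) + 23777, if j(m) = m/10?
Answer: 23848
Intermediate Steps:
j(m) = m/10 (j(m) = m*(⅒) = m/10)
(j(5)*J(-8) + 39) + 23777 = (((⅒)*5)*(-8)² + 39) + 23777 = ((½)*64 + 39) + 23777 = (32 + 39) + 23777 = 71 + 23777 = 23848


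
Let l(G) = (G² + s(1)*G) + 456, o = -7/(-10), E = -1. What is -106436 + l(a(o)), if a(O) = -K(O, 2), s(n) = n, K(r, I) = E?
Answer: -105978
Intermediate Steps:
K(r, I) = -1
o = 7/10 (o = -7*(-⅒) = 7/10 ≈ 0.70000)
a(O) = 1 (a(O) = -1*(-1) = 1)
l(G) = 456 + G + G² (l(G) = (G² + 1*G) + 456 = (G² + G) + 456 = (G + G²) + 456 = 456 + G + G²)
-106436 + l(a(o)) = -106436 + (456 + 1 + 1²) = -106436 + (456 + 1 + 1) = -106436 + 458 = -105978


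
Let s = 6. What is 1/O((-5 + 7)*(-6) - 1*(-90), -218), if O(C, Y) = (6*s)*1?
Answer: 1/36 ≈ 0.027778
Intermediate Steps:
O(C, Y) = 36 (O(C, Y) = (6*6)*1 = 36*1 = 36)
1/O((-5 + 7)*(-6) - 1*(-90), -218) = 1/36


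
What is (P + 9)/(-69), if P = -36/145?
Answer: -423/3335 ≈ -0.12684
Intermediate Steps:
P = -36/145 (P = -36*1/145 = -36/145 ≈ -0.24828)
(P + 9)/(-69) = (-36/145 + 9)/(-69) = -1/69*1269/145 = -423/3335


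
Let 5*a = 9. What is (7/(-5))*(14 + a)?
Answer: -553/25 ≈ -22.120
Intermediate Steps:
a = 9/5 (a = (⅕)*9 = 9/5 ≈ 1.8000)
(7/(-5))*(14 + a) = (7/(-5))*(14 + 9/5) = (7*(-⅕))*(79/5) = -7/5*79/5 = -553/25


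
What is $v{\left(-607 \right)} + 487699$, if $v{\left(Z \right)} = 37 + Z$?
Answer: $487129$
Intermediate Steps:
$v{\left(-607 \right)} + 487699 = \left(37 - 607\right) + 487699 = -570 + 487699 = 487129$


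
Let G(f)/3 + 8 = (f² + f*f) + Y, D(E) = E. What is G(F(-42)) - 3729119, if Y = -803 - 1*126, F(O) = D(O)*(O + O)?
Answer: 70948774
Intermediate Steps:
F(O) = 2*O² (F(O) = O*(O + O) = O*(2*O) = 2*O²)
Y = -929 (Y = -803 - 126 = -929)
G(f) = -2811 + 6*f² (G(f) = -24 + 3*((f² + f*f) - 929) = -24 + 3*((f² + f²) - 929) = -24 + 3*(2*f² - 929) = -24 + 3*(-929 + 2*f²) = -24 + (-2787 + 6*f²) = -2811 + 6*f²)
G(F(-42)) - 3729119 = (-2811 + 6*(2*(-42)²)²) - 3729119 = (-2811 + 6*(2*1764)²) - 3729119 = (-2811 + 6*3528²) - 3729119 = (-2811 + 6*12446784) - 3729119 = (-2811 + 74680704) - 3729119 = 74677893 - 3729119 = 70948774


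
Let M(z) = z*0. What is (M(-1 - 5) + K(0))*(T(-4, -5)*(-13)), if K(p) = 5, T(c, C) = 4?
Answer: -260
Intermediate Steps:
M(z) = 0
(M(-1 - 5) + K(0))*(T(-4, -5)*(-13)) = (0 + 5)*(4*(-13)) = 5*(-52) = -260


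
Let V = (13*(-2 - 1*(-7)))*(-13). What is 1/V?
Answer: -1/845 ≈ -0.0011834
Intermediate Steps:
V = -845 (V = (13*(-2 + 7))*(-13) = (13*5)*(-13) = 65*(-13) = -845)
1/V = 1/(-845) = -1/845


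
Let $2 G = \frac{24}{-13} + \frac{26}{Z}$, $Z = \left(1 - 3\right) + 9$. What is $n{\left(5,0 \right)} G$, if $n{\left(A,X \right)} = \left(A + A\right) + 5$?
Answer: $\frac{1275}{91} \approx 14.011$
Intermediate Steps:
$n{\left(A,X \right)} = 5 + 2 A$ ($n{\left(A,X \right)} = 2 A + 5 = 5 + 2 A$)
$Z = 7$ ($Z = -2 + 9 = 7$)
$G = \frac{85}{91}$ ($G = \frac{\frac{24}{-13} + \frac{26}{7}}{2} = \frac{24 \left(- \frac{1}{13}\right) + 26 \cdot \frac{1}{7}}{2} = \frac{- \frac{24}{13} + \frac{26}{7}}{2} = \frac{1}{2} \cdot \frac{170}{91} = \frac{85}{91} \approx 0.93407$)
$n{\left(5,0 \right)} G = \left(5 + 2 \cdot 5\right) \frac{85}{91} = \left(5 + 10\right) \frac{85}{91} = 15 \cdot \frac{85}{91} = \frac{1275}{91}$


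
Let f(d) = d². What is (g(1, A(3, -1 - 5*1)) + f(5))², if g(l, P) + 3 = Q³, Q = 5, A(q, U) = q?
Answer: 21609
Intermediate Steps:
g(l, P) = 122 (g(l, P) = -3 + 5³ = -3 + 125 = 122)
(g(1, A(3, -1 - 5*1)) + f(5))² = (122 + 5²)² = (122 + 25)² = 147² = 21609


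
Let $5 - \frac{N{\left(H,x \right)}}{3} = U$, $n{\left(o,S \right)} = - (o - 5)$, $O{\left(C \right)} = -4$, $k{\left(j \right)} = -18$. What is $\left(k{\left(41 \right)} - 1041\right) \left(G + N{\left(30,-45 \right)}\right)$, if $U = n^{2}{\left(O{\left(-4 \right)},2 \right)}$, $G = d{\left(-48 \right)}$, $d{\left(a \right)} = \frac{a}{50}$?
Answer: $\frac{6061716}{25} \approx 2.4247 \cdot 10^{5}$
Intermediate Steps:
$d{\left(a \right)} = \frac{a}{50}$ ($d{\left(a \right)} = a \frac{1}{50} = \frac{a}{50}$)
$G = - \frac{24}{25}$ ($G = \frac{1}{50} \left(-48\right) = - \frac{24}{25} \approx -0.96$)
$n{\left(o,S \right)} = 5 - o$ ($n{\left(o,S \right)} = - (-5 + o) = 5 - o$)
$U = 81$ ($U = \left(5 - -4\right)^{2} = \left(5 + 4\right)^{2} = 9^{2} = 81$)
$N{\left(H,x \right)} = -228$ ($N{\left(H,x \right)} = 15 - 243 = -228$)
$\left(k{\left(41 \right)} - 1041\right) \left(G + N{\left(30,-45 \right)}\right) = \left(-18 - 1041\right) \left(- \frac{24}{25} - 228\right) = \left(-1059\right) \left(- \frac{5724}{25}\right) = \frac{6061716}{25}$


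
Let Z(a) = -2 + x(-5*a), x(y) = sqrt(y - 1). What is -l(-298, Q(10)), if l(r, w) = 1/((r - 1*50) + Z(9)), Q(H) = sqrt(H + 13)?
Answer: 175/61273 + I*sqrt(46)/122546 ≈ 0.0028561 + 5.5345e-5*I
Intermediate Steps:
Q(H) = sqrt(13 + H)
x(y) = sqrt(-1 + y)
Z(a) = -2 + sqrt(-1 - 5*a)
l(r, w) = 1/(-52 + r + I*sqrt(46)) (l(r, w) = 1/((r - 1*50) + (-2 + sqrt(-1 - 5*9))) = 1/((r - 50) + (-2 + sqrt(-1 - 45))) = 1/((-50 + r) + (-2 + sqrt(-46))) = 1/((-50 + r) + (-2 + I*sqrt(46))) = 1/(-52 + r + I*sqrt(46)))
-l(-298, Q(10)) = -1/(-52 - 298 + I*sqrt(46)) = -1/(-350 + I*sqrt(46))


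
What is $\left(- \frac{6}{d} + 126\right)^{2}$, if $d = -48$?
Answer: $\frac{1018081}{64} \approx 15908.0$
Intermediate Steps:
$\left(- \frac{6}{d} + 126\right)^{2} = \left(- \frac{6}{-48} + 126\right)^{2} = \left(\left(-6\right) \left(- \frac{1}{48}\right) + 126\right)^{2} = \left(\frac{1}{8} + 126\right)^{2} = \left(\frac{1009}{8}\right)^{2} = \frac{1018081}{64}$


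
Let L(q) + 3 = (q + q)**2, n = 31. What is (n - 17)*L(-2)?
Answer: 182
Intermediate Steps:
L(q) = -3 + 4*q**2 (L(q) = -3 + (q + q)**2 = -3 + (2*q)**2 = -3 + 4*q**2)
(n - 17)*L(-2) = (31 - 17)*(-3 + 4*(-2)**2) = 14*(-3 + 4*4) = 14*(-3 + 16) = 14*13 = 182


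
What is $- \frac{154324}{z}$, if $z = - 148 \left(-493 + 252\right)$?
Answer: $- \frac{38581}{8917} \approx -4.3267$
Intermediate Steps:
$z = 35668$ ($z = \left(-148\right) \left(-241\right) = 35668$)
$- \frac{154324}{z} = - \frac{154324}{35668} = \left(-154324\right) \frac{1}{35668} = - \frac{38581}{8917}$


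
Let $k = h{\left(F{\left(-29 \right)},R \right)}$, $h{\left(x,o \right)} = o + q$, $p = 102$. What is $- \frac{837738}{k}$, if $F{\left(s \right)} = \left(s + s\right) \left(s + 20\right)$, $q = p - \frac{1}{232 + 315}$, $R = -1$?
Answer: $- \frac{229121343}{27623} \approx -8294.6$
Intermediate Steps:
$q = \frac{55793}{547}$ ($q = 102 - \frac{1}{232 + 315} = 102 - \frac{1}{547} = \frac{55793}{547} \approx 102.0$)
$F{\left(s \right)} = 2 s \left(20 + s\right)$
$h{\left(x,o \right)} = \frac{55793}{547} + o$ ($h{\left(x,o \right)} = o + \frac{55793}{547} = \frac{55793}{547} + o$)
$k = \frac{55246}{547}$ ($k = \frac{55793}{547} - 1 = \frac{55246}{547} \approx 101.0$)
$- \frac{837738}{k} = - \frac{837738}{\frac{55246}{547}} = \left(-837738\right) \frac{547}{55246} = - \frac{229121343}{27623}$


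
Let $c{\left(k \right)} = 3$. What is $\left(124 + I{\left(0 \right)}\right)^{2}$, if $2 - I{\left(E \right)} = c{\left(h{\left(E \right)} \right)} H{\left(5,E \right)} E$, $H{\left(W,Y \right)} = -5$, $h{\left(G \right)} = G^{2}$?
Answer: $15876$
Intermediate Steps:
$I{\left(E \right)} = 2 + 15 E$ ($I{\left(E \right)} = 2 - 3 \left(-5\right) E = 2 - - 15 E = 2 + 15 E$)
$\left(124 + I{\left(0 \right)}\right)^{2} = \left(124 + \left(2 + 15 \cdot 0\right)\right)^{2} = \left(124 + \left(2 + 0\right)\right)^{2} = \left(124 + 2\right)^{2} = 126^{2} = 15876$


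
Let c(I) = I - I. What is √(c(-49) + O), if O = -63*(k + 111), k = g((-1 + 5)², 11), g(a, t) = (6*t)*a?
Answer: 3*I*√8169 ≈ 271.15*I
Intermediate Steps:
c(I) = 0
g(a, t) = 6*a*t
k = 1056 (k = 6*(-1 + 5)²*11 = 6*4²*11 = 6*16*11 = 1056)
O = -73521 (O = -63*(1056 + 111) = -63*1167 = -73521)
√(c(-49) + O) = √(0 - 73521) = √(-73521) = 3*I*√8169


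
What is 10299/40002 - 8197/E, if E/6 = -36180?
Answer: 427267219/1447272360 ≈ 0.29522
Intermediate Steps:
E = -217080 (E = 6*(-36180) = -217080)
10299/40002 - 8197/E = 10299/40002 - 8197/(-217080) = 10299*(1/40002) - 8197*(-1/217080) = 3433/13334 + 8197/217080 = 427267219/1447272360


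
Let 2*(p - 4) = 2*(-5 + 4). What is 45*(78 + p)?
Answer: 3645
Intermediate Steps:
p = 3 (p = 4 + (2*(-5 + 4))/2 = 4 + (2*(-1))/2 = 4 + (½)*(-2) = 4 - 1 = 3)
45*(78 + p) = 45*(78 + 3) = 45*81 = 3645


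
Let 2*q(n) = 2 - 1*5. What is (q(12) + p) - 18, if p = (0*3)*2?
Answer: -39/2 ≈ -19.500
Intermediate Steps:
q(n) = -3/2 (q(n) = (2 - 1*5)/2 = (2 - 5)/2 = (1/2)*(-3) = -3/2)
p = 0 (p = 0*2 = 0)
(q(12) + p) - 18 = (-3/2 + 0) - 18 = -3/2 - 18 = -39/2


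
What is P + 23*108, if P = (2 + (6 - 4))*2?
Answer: 2492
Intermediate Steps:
P = 8 (P = (2 + 2)*2 = 4*2 = 8)
P + 23*108 = 8 + 23*108 = 8 + 2484 = 2492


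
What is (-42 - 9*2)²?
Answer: 3600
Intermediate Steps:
(-42 - 9*2)² = (-42 - 18)² = (-60)² = 3600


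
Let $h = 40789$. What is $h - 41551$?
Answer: $-762$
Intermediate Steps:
$h - 41551 = 40789 - 41551 = -762$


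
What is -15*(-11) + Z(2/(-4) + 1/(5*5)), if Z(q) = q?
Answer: 8227/50 ≈ 164.54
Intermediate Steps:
-15*(-11) + Z(2/(-4) + 1/(5*5)) = -15*(-11) + (2/(-4) + 1/(5*5)) = 165 + (2*(-¼) + (⅕)*(⅕)) = 165 + (-½ + 1/25) = 165 - 23/50 = 8227/50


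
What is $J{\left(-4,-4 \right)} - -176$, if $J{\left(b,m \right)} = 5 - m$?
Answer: $185$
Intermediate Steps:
$J{\left(-4,-4 \right)} - -176 = \left(5 - -4\right) - -176 = \left(5 + 4\right) + 176 = 9 + 176 = 185$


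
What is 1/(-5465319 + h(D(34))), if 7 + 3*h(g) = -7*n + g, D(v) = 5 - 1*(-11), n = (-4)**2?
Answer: -3/16396060 ≈ -1.8297e-7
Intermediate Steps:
n = 16
D(v) = 16 (D(v) = 5 + 11 = 16)
h(g) = -119/3 + g/3 (h(g) = -7/3 + (-7*16 + g)/3 = -7/3 + (-112 + g)/3 = -7/3 + (-112/3 + g/3) = -119/3 + g/3)
1/(-5465319 + h(D(34))) = 1/(-5465319 + (-119/3 + (1/3)*16)) = 1/(-5465319 + (-119/3 + 16/3)) = 1/(-5465319 - 103/3) = 1/(-16396060/3) = -3/16396060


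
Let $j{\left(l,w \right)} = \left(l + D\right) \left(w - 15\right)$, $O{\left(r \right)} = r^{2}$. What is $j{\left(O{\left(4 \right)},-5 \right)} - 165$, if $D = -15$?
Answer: $-185$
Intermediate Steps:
$j{\left(l,w \right)} = \left(-15 + l\right) \left(-15 + w\right)$ ($j{\left(l,w \right)} = \left(l - 15\right) \left(w - 15\right) = \left(-15 + l\right) \left(-15 + w\right)$)
$j{\left(O{\left(4 \right)},-5 \right)} - 165 = \left(225 - 15 \cdot 4^{2} - -75 + 4^{2} \left(-5\right)\right) - 165 = \left(225 - 240 + 75 + 16 \left(-5\right)\right) - 165 = \left(225 - 240 + 75 - 80\right) - 165 = -20 - 165 = -185$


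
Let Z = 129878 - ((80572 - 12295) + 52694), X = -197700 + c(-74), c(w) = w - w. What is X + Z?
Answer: -188793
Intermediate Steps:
c(w) = 0
X = -197700 (X = -197700 + 0 = -197700)
Z = 8907 (Z = 129878 - (68277 + 52694) = 129878 - 1*120971 = 129878 - 120971 = 8907)
X + Z = -197700 + 8907 = -188793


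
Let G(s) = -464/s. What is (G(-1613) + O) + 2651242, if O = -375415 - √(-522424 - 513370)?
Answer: 3670909415/1613 - I*√1035794 ≈ 2.2758e+6 - 1017.7*I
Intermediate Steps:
O = -375415 - I*√1035794 (O = -375415 - √(-1035794) = -375415 - I*√1035794 ≈ -3.7542e+5 - 1017.7*I)
(G(-1613) + O) + 2651242 = (-464/(-1613) + (-375415 - I*√1035794)) + 2651242 = (-464*(-1/1613) + (-375415 - I*√1035794)) + 2651242 = (464/1613 + (-375415 - I*√1035794)) + 2651242 = (-605543931/1613 - I*√1035794) + 2651242 = 3670909415/1613 - I*√1035794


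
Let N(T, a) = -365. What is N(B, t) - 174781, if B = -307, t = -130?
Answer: -175146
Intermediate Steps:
N(B, t) - 174781 = -365 - 174781 = -175146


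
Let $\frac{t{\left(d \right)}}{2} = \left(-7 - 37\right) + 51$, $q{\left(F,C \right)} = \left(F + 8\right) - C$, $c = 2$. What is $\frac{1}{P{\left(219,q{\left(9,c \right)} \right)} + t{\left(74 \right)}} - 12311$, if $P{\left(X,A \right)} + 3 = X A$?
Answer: $- \frac{40577055}{3296} \approx -12311.0$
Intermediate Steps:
$q{\left(F,C \right)} = 8 + F - C$ ($q{\left(F,C \right)} = \left(8 + F\right) - C = 8 + F - C$)
$P{\left(X,A \right)} = -3 + A X$ ($P{\left(X,A \right)} = -3 + X A = -3 + A X$)
$t{\left(d \right)} = 14$ ($t{\left(d \right)} = 2 \left(\left(-7 - 37\right) + 51\right) = 2 \left(-44 + 51\right) = 2 \cdot 7 = 14$)
$\frac{1}{P{\left(219,q{\left(9,c \right)} \right)} + t{\left(74 \right)}} - 12311 = \frac{1}{\left(-3 + \left(8 + 9 - 2\right) 219\right) + 14} - 12311 = \frac{1}{\left(-3 + 15 \cdot 219\right) + 14} - 12311 = \frac{1}{\left(-3 + 3285\right) + 14} - 12311 = \frac{1}{3282 + 14} - 12311 = \frac{1}{3296} - 12311 = - \frac{40577055}{3296}$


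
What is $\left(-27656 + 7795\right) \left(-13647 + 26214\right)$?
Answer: $-249593187$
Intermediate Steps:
$\left(-27656 + 7795\right) \left(-13647 + 26214\right) = \left(-19861\right) 12567 = -249593187$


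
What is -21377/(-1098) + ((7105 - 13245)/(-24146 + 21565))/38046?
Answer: 349859692237/17970000858 ≈ 19.469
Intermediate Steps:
-21377/(-1098) + ((7105 - 13245)/(-24146 + 21565))/38046 = -21377*(-1/1098) - 6140/(-2581)*(1/38046) = 21377/1098 - 6140*(-1/2581)*(1/38046) = 21377/1098 + (6140/2581)*(1/38046) = 21377/1098 + 3070/49098363 = 349859692237/17970000858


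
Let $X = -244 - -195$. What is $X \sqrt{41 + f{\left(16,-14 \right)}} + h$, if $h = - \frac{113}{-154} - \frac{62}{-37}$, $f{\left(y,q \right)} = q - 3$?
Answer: $\frac{13729}{5698} - 98 \sqrt{6} \approx -237.64$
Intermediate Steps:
$f{\left(y,q \right)} = -3 + q$
$h = \frac{13729}{5698}$ ($h = \left(-113\right) \left(- \frac{1}{154}\right) - - \frac{62}{37} = \frac{113}{154} + \frac{62}{37} = \frac{13729}{5698} \approx 2.4094$)
$X = -49$ ($X = -244 + 195 = -49$)
$X \sqrt{41 + f{\left(16,-14 \right)}} + h = - 49 \sqrt{41 - 17} + \frac{13729}{5698} = - 49 \sqrt{24} + \frac{13729}{5698} = - 49 \cdot 2 \sqrt{6} + \frac{13729}{5698} = - 98 \sqrt{6} + \frac{13729}{5698} = \frac{13729}{5698} - 98 \sqrt{6}$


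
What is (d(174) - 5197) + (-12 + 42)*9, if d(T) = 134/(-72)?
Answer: -177439/36 ≈ -4928.9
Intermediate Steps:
d(T) = -67/36 (d(T) = 134*(-1/72) = -67/36)
(d(174) - 5197) + (-12 + 42)*9 = (-67/36 - 5197) + (-12 + 42)*9 = -187159/36 + 30*9 = -187159/36 + 270 = -177439/36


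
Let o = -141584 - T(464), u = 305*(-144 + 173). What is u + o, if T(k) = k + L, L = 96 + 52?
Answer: -133351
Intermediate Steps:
L = 148
u = 8845 (u = 305*29 = 8845)
T(k) = 148 + k (T(k) = k + 148 = 148 + k)
o = -142196 (o = -141584 - (148 + 464) = -141584 - 1*612 = -141584 - 612 = -142196)
u + o = 8845 - 142196 = -133351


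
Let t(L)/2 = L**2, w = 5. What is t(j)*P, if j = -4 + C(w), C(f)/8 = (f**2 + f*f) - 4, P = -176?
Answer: -46638592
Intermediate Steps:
C(f) = -32 + 16*f**2 (C(f) = 8*((f**2 + f*f) - 4) = 8*((f**2 + f**2) - 4) = 8*(2*f**2 - 4) = 8*(-4 + 2*f**2) = -32 + 16*f**2)
j = 364 (j = -4 + (-32 + 16*5**2) = -4 + (-32 + 16*25) = -4 + (-32 + 400) = -4 + 368 = 364)
t(L) = 2*L**2
t(j)*P = (2*364**2)*(-176) = (2*132496)*(-176) = 264992*(-176) = -46638592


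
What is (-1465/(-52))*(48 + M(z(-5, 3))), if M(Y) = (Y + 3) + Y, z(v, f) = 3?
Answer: 83505/52 ≈ 1605.9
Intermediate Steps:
M(Y) = 3 + 2*Y (M(Y) = (3 + Y) + Y = 3 + 2*Y)
(-1465/(-52))*(48 + M(z(-5, 3))) = (-1465/(-52))*(48 + (3 + 2*3)) = (-1465*(-1/52))*(48 + (3 + 6)) = 1465*(48 + 9)/52 = (1465/52)*57 = 83505/52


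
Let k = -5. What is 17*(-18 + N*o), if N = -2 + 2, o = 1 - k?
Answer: -306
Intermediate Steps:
o = 6 (o = 1 - 1*(-5) = 1 + 5 = 6)
N = 0
17*(-18 + N*o) = 17*(-18 + 0*6) = 17*(-18 + 0) = 17*(-18) = -306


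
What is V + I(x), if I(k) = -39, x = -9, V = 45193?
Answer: 45154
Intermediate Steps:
V + I(x) = 45193 - 39 = 45154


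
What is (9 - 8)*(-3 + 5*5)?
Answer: 22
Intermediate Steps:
(9 - 8)*(-3 + 5*5) = 1*(-3 + 25) = 1*22 = 22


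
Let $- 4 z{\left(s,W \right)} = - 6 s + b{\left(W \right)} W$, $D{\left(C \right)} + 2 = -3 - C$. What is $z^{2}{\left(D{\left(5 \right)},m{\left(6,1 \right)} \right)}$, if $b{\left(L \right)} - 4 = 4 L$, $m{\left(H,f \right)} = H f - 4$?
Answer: $441$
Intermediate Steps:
$m{\left(H,f \right)} = -4 + H f$
$D{\left(C \right)} = -5 - C$ ($D{\left(C \right)} = -2 - \left(3 + C\right) = -5 - C$)
$b{\left(L \right)} = 4 + 4 L$
$z{\left(s,W \right)} = \frac{3 s}{2} - \frac{W \left(4 + 4 W\right)}{4}$ ($z{\left(s,W \right)} = - \frac{- 6 s + \left(4 + 4 W\right) W}{4} = - \frac{- 6 s + W \left(4 + 4 W\right)}{4} = \frac{3 s}{2} - \frac{W \left(4 + 4 W\right)}{4}$)
$z^{2}{\left(D{\left(5 \right)},m{\left(6,1 \right)} \right)} = \left(- (-4 + 6 \cdot 1) - \left(-4 + 6 \cdot 1\right)^{2} + \frac{3 \left(-5 - 5\right)}{2}\right)^{2} = \left(- (-4 + 6) - \left(-4 + 6\right)^{2} + \frac{3 \left(-5 - 5\right)}{2}\right)^{2} = \left(\left(-1\right) 2 - 2^{2} + \frac{3}{2} \left(-10\right)\right)^{2} = \left(-2 - 4 - 15\right)^{2} = \left(-21\right)^{2} = 441$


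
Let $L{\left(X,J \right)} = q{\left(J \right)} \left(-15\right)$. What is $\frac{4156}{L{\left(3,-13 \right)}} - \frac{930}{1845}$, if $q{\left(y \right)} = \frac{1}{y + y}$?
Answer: $\frac{1476662}{205} \approx 7203.2$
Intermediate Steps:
$q{\left(y \right)} = \frac{1}{2 y}$
$L{\left(X,J \right)} = - \frac{15}{2 J}$ ($L{\left(X,J \right)} = \frac{1}{2 J} \left(-15\right) = - \frac{15}{2 J}$)
$\frac{4156}{L{\left(3,-13 \right)}} - \frac{930}{1845} = \frac{4156}{\left(- \frac{15}{2}\right) \frac{1}{-13}} - \frac{930}{1845} = \frac{4156}{\left(- \frac{15}{2}\right) \left(- \frac{1}{13}\right)} - \frac{62}{123} = \frac{4156}{\frac{15}{26}} - \frac{62}{123} = 4156 \cdot \frac{26}{15} - \frac{62}{123} = \frac{108056}{15} - \frac{62}{123} = \frac{1476662}{205}$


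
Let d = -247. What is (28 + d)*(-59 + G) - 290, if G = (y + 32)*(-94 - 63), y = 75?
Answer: 3691612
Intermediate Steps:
G = -16799 (G = (75 + 32)*(-94 - 63) = 107*(-157) = -16799)
(28 + d)*(-59 + G) - 290 = (28 - 247)*(-59 - 16799) - 290 = -219*(-16858) - 290 = 3691902 - 290 = 3691612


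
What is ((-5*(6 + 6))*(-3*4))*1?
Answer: 720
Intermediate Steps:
((-5*(6 + 6))*(-3*4))*1 = (-5*12*(-12))*1 = -60*(-12)*1 = 720*1 = 720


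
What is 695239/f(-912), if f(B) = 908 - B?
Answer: 695239/1820 ≈ 382.00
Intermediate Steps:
695239/f(-912) = 695239/(908 - 1*(-912)) = 695239/(908 + 912) = 695239/1820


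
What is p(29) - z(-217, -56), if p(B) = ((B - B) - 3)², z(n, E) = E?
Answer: 65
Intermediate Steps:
p(B) = 9 (p(B) = (0 - 3)² = (-3)² = 9)
p(29) - z(-217, -56) = 9 - 1*(-56) = 9 + 56 = 65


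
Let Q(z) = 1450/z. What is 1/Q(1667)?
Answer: 1667/1450 ≈ 1.1497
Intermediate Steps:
1/Q(1667) = 1/(1450/1667) = 1667/1450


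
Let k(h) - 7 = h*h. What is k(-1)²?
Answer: 64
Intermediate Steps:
k(h) = 7 + h² (k(h) = 7 + h*h = 7 + h²)
k(-1)² = (7 + (-1)²)² = (7 + 1)² = 8² = 64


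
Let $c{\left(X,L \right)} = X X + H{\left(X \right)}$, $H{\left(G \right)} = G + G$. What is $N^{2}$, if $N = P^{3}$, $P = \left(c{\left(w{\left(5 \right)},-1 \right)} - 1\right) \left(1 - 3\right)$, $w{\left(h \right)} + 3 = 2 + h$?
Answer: $9474296896$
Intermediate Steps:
$H{\left(G \right)} = 2 G$
$w{\left(h \right)} = -1 + h$ ($w{\left(h \right)} = -3 + \left(2 + h\right) = -1 + h$)
$c{\left(X,L \right)} = X^{2} + 2 X$ ($c{\left(X,L \right)} = X X + 2 X = X^{2} + 2 X$)
$P = -46$ ($P = \left(\left(-1 + 5\right) \left(2 + \left(-1 + 5\right)\right) - 1\right) \left(1 - 3\right) = \left(4 \left(2 + 4\right) - 1\right) \left(-2\right) = \left(4 \cdot 6 - 1\right) \left(-2\right) = \left(24 - 1\right) \left(-2\right) = 23 \left(-2\right) = -46$)
$N = -97336$ ($N = \left(-46\right)^{3} = -97336$)
$N^{2} = \left(-97336\right)^{2} = 9474296896$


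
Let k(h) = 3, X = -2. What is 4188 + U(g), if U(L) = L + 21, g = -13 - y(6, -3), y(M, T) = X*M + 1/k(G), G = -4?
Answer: 12623/3 ≈ 4207.7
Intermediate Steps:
y(M, T) = ⅓ - 2*M (y(M, T) = -2*M + 1/3 = -2*M + ⅓ = ⅓ - 2*M)
g = -4/3 (g = -13 - (⅓ - 2*6) = -13 - (⅓ - 12) = -13 - 1*(-35/3) = -13 + 35/3 = -4/3 ≈ -1.3333)
U(L) = 21 + L
4188 + U(g) = 4188 + (21 - 4/3) = 4188 + 59/3 = 12623/3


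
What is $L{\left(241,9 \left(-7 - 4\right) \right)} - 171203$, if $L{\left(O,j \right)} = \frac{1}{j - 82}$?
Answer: $- \frac{30987744}{181} \approx -1.712 \cdot 10^{5}$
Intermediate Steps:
$L{\left(O,j \right)} = \frac{1}{-82 + j}$
$L{\left(241,9 \left(-7 - 4\right) \right)} - 171203 = \frac{1}{-82 + 9 \left(-7 - 4\right)} - 171203 = \frac{1}{-82 + 9 \left(-11\right)} - 171203 = \frac{1}{-82 - 99} - 171203 = \frac{1}{-181} - 171203 = - \frac{1}{181} - 171203 = - \frac{30987744}{181}$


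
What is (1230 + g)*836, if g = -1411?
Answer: -151316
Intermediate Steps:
(1230 + g)*836 = (1230 - 1411)*836 = -181*836 = -151316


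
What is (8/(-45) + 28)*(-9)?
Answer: -1252/5 ≈ -250.40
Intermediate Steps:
(8/(-45) + 28)*(-9) = (8*(-1/45) + 28)*(-9) = (-8/45 + 28)*(-9) = (1252/45)*(-9) = -1252/5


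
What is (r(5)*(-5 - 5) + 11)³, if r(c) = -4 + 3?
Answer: 9261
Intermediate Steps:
r(c) = -1
(r(5)*(-5 - 5) + 11)³ = (-(-5 - 5) + 11)³ = (-1*(-10) + 11)³ = (10 + 11)³ = 21³ = 9261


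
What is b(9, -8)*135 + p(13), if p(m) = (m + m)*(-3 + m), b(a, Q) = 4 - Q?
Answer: 1880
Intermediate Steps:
p(m) = 2*m*(-3 + m) (p(m) = (2*m)*(-3 + m) = 2*m*(-3 + m))
b(9, -8)*135 + p(13) = (4 - 1*(-8))*135 + 2*13*(-3 + 13) = (4 + 8)*135 + 2*13*10 = 12*135 + 260 = 1620 + 260 = 1880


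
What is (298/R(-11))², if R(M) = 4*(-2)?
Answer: 22201/16 ≈ 1387.6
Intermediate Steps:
R(M) = -8
(298/R(-11))² = (298/(-8))² = (298*(-⅛))² = (-149/4)² = 22201/16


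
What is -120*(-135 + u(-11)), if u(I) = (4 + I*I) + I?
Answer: 2520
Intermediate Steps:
u(I) = 4 + I + I**2 (u(I) = (4 + I**2) + I = 4 + I + I**2)
-120*(-135 + u(-11)) = -120*(-135 + (4 - 11 + (-11)**2)) = -120*(-135 + (4 - 11 + 121)) = -120*(-135 + 114) = -120*(-21) = 2520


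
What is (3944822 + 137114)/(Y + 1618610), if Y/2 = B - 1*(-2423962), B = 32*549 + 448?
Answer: 2040968/3251283 ≈ 0.62774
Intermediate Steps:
B = 18016 (B = 17568 + 448 = 18016)
Y = 4883956 (Y = 2*(18016 - 1*(-2423962)) = 2*(18016 + 2423962) = 2*2441978 = 4883956)
(3944822 + 137114)/(Y + 1618610) = (3944822 + 137114)/(4883956 + 1618610) = 4081936/6502566 = 4081936*(1/6502566) = 2040968/3251283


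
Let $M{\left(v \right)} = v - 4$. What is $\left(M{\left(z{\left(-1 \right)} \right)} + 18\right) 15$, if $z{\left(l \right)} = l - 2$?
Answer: $165$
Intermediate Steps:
$z{\left(l \right)} = -2 + l$
$M{\left(v \right)} = -4 + v$
$\left(M{\left(z{\left(-1 \right)} \right)} + 18\right) 15 = \left(\left(-4 - 3\right) + 18\right) 15 = \left(-7 + 18\right) 15 = 11 \cdot 15 = 165$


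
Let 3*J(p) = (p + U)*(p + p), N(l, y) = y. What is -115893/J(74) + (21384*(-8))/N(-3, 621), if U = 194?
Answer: -259307721/912272 ≈ -284.24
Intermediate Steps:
J(p) = 2*p*(194 + p)/3 (J(p) = ((p + 194)*(p + p))/3 = ((194 + p)*(2*p))/3 = (2*p*(194 + p))/3 = 2*p*(194 + p)/3)
-115893/J(74) + (21384*(-8))/N(-3, 621) = -115893*3/(148*(194 + 74)) + (21384*(-8))/621 = -115893/((⅔)*74*268) - 171072*1/621 = -115893/39664/3 - 6336/23 = -115893*3/39664 - 6336/23 = -347679/39664 - 6336/23 = -259307721/912272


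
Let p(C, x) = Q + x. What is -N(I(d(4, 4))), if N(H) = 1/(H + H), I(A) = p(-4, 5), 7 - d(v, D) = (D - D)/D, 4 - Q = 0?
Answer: -1/18 ≈ -0.055556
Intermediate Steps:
Q = 4 (Q = 4 - 1*0 = 4 + 0 = 4)
d(v, D) = 7 (d(v, D) = 7 - (D - D)/D = 7 - 0/D = 7 - 1*0 = 7 + 0 = 7)
p(C, x) = 4 + x
I(A) = 9 (I(A) = 4 + 5 = 9)
N(H) = 1/(2*H)
-N(I(d(4, 4))) = -1/(2*9) = -1*1/18 = -1/18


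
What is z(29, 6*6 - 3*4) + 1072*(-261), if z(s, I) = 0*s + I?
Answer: -279768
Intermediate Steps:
z(s, I) = I (z(s, I) = 0 + I = I)
z(29, 6*6 - 3*4) + 1072*(-261) = (6*6 - 3*4) + 1072*(-261) = (36 - 12) - 279792 = 24 - 279792 = -279768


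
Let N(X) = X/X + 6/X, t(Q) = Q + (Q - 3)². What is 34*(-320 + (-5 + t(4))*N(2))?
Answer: -10880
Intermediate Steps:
t(Q) = Q + (-3 + Q)²
N(X) = 1 + 6/X
34*(-320 + (-5 + t(4))*N(2)) = 34*(-320 + (-5 + (4 + (-3 + 4)²))*((6 + 2)/2)) = 34*(-320 + (-5 + (4 + 1²))*((½)*8)) = 34*(-320 + (-5 + (4 + 1))*4) = 34*(-320 + (-5 + 5)*4) = 34*(-320 + 0*4) = 34*(-320 + 0) = 34*(-320) = -10880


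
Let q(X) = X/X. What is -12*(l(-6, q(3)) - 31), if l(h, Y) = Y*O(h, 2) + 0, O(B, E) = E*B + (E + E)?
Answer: 468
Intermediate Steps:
O(B, E) = 2*E + B*E (O(B, E) = B*E + 2*E = 2*E + B*E)
q(X) = 1
l(h, Y) = Y*(4 + 2*h) (l(h, Y) = Y*(2*(2 + h)) + 0 = Y*(4 + 2*h) + 0 = Y*(4 + 2*h))
-12*(l(-6, q(3)) - 31) = -12*(2*1*(2 - 6) - 31) = -12*(2*1*(-4) - 31) = -12*(-8 - 31) = -12*(-39) = 468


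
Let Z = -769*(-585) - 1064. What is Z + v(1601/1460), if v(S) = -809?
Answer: 447992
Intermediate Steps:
Z = 448801 (Z = 449865 - 1064 = 448801)
Z + v(1601/1460) = 448801 - 809 = 447992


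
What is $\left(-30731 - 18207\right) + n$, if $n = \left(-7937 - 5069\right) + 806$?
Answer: $-61138$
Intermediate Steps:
$n = -12200$ ($n = \left(-7937 - 5069\right) + 806 = -13006 + 806 = -12200$)
$\left(-30731 - 18207\right) + n = \left(-30731 - 18207\right) - 12200 = -48938 - 12200 = -61138$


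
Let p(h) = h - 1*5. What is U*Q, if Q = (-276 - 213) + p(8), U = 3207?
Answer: -1558602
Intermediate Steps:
p(h) = -5 + h (p(h) = h - 5 = -5 + h)
Q = -486 (Q = (-276 - 213) + (-5 + 8) = -489 + 3 = -486)
U*Q = 3207*(-486) = -1558602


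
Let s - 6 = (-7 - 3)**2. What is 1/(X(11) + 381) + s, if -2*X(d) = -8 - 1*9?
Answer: 82576/779 ≈ 106.00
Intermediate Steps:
X(d) = 17/2 (X(d) = -(-8 - 1*9)/2 = -(-8 - 9)/2 = -1/2*(-17) = 17/2)
s = 106 (s = 6 + (-7 - 3)**2 = 6 + (-10)**2 = 6 + 100 = 106)
1/(X(11) + 381) + s = 1/(17/2 + 381) + 106 = 1/(779/2) + 106 = 2/779 + 106 = 82576/779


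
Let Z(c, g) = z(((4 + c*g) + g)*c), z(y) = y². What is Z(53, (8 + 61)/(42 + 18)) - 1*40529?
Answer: 1223258189/100 ≈ 1.2233e+7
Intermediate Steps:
Z(c, g) = c²*(4 + g + c*g)² (Z(c, g) = (((4 + c*g) + g)*c)² = ((4 + g + c*g)*c)² = (c*(4 + g + c*g))² = c²*(4 + g + c*g)²)
Z(53, (8 + 61)/(42 + 18)) - 1*40529 = 53²*(4 + (8 + 61)/(42 + 18) + 53*((8 + 61)/(42 + 18)))² - 1*40529 = 2809*(4 + 69/60 + 53*(69/60))² - 40529 = 2809*(4 + 69*(1/60) + 53*(69*(1/60)))² - 40529 = 2809*(4 + 23/20 + 53*(23/20))² - 40529 = 2809*(4 + 23/20 + 1219/20)² - 40529 = 2809*(661/10)² - 40529 = 2809*(436921/100) - 40529 = 1227311089/100 - 40529 = 1223258189/100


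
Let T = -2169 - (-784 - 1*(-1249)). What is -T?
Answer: 2634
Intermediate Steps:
T = -2634 (T = -2169 - (-784 + 1249) = -2169 - 1*465 = -2169 - 465 = -2634)
-T = -1*(-2634) = 2634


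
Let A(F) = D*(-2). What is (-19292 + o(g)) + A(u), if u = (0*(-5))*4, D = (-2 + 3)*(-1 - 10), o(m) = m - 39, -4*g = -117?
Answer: -77119/4 ≈ -19280.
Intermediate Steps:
g = 117/4 (g = -¼*(-117) = 117/4 ≈ 29.250)
o(m) = -39 + m
D = -11 (D = 1*(-11) = -11)
u = 0 (u = 0*4 = 0)
A(F) = 22 (A(F) = -11*(-2) = 22)
(-19292 + o(g)) + A(u) = (-19292 + (-39 + 117/4)) + 22 = (-19292 - 39/4) + 22 = -77207/4 + 22 = -77119/4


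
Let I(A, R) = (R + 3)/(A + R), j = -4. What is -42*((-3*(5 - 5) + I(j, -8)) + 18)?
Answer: -1547/2 ≈ -773.50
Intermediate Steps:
I(A, R) = (3 + R)/(A + R)
-42*((-3*(5 - 5) + I(j, -8)) + 18) = -42*((-3*(5 - 5) + (3 - 8)/(-4 - 8)) + 18) = -42*((-3*0 - 5/(-12)) + 18) = -42*((0 - 1/12*(-5)) + 18) = -42*((0 + 5/12) + 18) = -42*(5/12 + 18) = -42*221/12 = -1547/2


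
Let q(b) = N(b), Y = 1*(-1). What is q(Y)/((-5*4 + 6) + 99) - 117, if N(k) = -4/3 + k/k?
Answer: -29836/255 ≈ -117.00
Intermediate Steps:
Y = -1
N(k) = -1/3 (N(k) = -4*1/3 + 1 = -4/3 + 1 = -1/3)
q(b) = -1/3
q(Y)/((-5*4 + 6) + 99) - 117 = -1/(3*((-5*4 + 6) + 99)) - 117 = -1/(3*((-20 + 6) + 99)) - 117 = -1/(3*(-14 + 99)) - 117 = -1/3/85 - 117 = -1/3*1/85 - 117 = -1/255 - 117 = -29836/255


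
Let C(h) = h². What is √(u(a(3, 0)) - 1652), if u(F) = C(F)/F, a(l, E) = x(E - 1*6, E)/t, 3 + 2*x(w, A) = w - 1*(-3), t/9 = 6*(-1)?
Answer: I*√59470/6 ≈ 40.644*I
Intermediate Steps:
t = -54 (t = 9*(6*(-1)) = 9*(-6) = -54)
x(w, A) = w/2 (x(w, A) = -3/2 + (w - 1*(-3))/2 = -3/2 + (w + 3)/2 = -3/2 + (3 + w)/2 = -3/2 + (3/2 + w/2) = w/2)
a(l, E) = 1/18 - E/108 (a(l, E) = ((E - 1*6)/2)/(-54) = ((E - 6)/2)*(-1/54) = ((-6 + E)/2)*(-1/54) = (-3 + E/2)*(-1/54) = 1/18 - E/108)
u(F) = F (u(F) = F²/F = F)
√(u(a(3, 0)) - 1652) = √((1/18 - 1/108*0) - 1652) = √((1/18 + 0) - 1652) = √(1/18 - 1652) = √(-29735/18) = I*√59470/6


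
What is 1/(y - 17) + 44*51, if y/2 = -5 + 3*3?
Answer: 20195/9 ≈ 2243.9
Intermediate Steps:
y = 8 (y = 2*(-5 + 3*3) = 2*(-5 + 9) = 2*4 = 8)
1/(y - 17) + 44*51 = 1/(8 - 17) + 44*51 = 1/(-9) + 2244 = -1/9 + 2244 = 20195/9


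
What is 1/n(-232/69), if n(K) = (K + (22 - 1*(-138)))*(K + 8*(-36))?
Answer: -4761/217284032 ≈ -2.1911e-5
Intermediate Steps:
n(K) = (-288 + K)*(160 + K) (n(K) = (K + (22 + 138))*(K - 288) = (K + 160)*(-288 + K) = (160 + K)*(-288 + K) = (-288 + K)*(160 + K))
1/n(-232/69) = 1/(-46080 + (-232/69)² - (-29696)/69) = 1/(-46080 + (-232*1/69)² - (-29696)/69) = 1/(-46080 + (-232/69)² - 128*(-232/69)) = 1/(-46080 + 53824/4761 + 29696/69) = 1/(-217284032/4761) = -4761/217284032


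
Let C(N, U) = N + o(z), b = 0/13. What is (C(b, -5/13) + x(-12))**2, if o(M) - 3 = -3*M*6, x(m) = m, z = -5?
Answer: 6561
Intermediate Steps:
o(M) = 3 - 18*M (o(M) = 3 - 3*M*6 = 3 - 18*M)
b = 0 (b = 0*(1/13) = 0)
C(N, U) = 93 + N (C(N, U) = N + (3 - 18*(-5)) = N + (3 + 90) = N + 93 = 93 + N)
(C(b, -5/13) + x(-12))**2 = ((93 + 0) - 12)**2 = (93 - 12)**2 = 81**2 = 6561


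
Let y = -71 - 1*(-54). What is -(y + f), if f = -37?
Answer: 54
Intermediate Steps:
y = -17 (y = -71 + 54 = -17)
-(y + f) = -(-17 - 37) = -1*(-54) = 54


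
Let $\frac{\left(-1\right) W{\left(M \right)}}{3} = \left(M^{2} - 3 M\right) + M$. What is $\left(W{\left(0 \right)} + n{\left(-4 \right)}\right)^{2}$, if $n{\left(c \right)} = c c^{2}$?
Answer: $4096$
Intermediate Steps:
$n{\left(c \right)} = c^{3}$
$W{\left(M \right)} = - 3 M^{2} + 6 M$ ($W{\left(M \right)} = - 3 \left(\left(M^{2} - 3 M\right) + M\right) = - 3 \left(M^{2} - 2 M\right) = - 3 M^{2} + 6 M$)
$\left(W{\left(0 \right)} + n{\left(-4 \right)}\right)^{2} = \left(3 \cdot 0 \left(2 - 0\right) + \left(-4\right)^{3}\right)^{2} = \left(3 \cdot 0 \left(2 + 0\right) - 64\right)^{2} = \left(3 \cdot 0 \cdot 2 - 64\right)^{2} = \left(0 - 64\right)^{2} = \left(-64\right)^{2} = 4096$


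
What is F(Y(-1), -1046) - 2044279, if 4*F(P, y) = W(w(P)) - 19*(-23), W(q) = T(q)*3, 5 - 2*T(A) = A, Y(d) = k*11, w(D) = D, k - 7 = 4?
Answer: -8176853/4 ≈ -2.0442e+6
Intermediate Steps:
k = 11 (k = 7 + 4 = 11)
Y(d) = 121 (Y(d) = 11*11 = 121)
T(A) = 5/2 - A/2
W(q) = 15/2 - 3*q/2 (W(q) = (5/2 - q/2)*3 = 15/2 - 3*q/2)
F(P, y) = 889/8 - 3*P/8 (F(P, y) = ((15/2 - 3*P/2) - 19*(-23))/4 = ((15/2 - 3*P/2) + 437)/4 = (889/2 - 3*P/2)/4 = 889/8 - 3*P/8)
F(Y(-1), -1046) - 2044279 = (889/8 - 3/8*121) - 2044279 = (889/8 - 363/8) - 2044279 = 263/4 - 2044279 = -8176853/4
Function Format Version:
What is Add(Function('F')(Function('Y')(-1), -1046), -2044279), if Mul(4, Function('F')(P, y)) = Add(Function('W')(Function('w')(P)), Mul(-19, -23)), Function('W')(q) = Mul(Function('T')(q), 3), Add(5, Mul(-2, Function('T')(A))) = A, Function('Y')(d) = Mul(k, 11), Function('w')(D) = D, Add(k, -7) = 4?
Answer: Rational(-8176853, 4) ≈ -2.0442e+6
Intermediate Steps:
k = 11 (k = Add(7, 4) = 11)
Function('Y')(d) = 121 (Function('Y')(d) = Mul(11, 11) = 121)
Function('T')(A) = Add(Rational(5, 2), Mul(Rational(-1, 2), A))
Function('W')(q) = Add(Rational(15, 2), Mul(Rational(-3, 2), q)) (Function('W')(q) = Mul(Add(Rational(5, 2), Mul(Rational(-1, 2), q)), 3) = Add(Rational(15, 2), Mul(Rational(-3, 2), q)))
Function('F')(P, y) = Add(Rational(889, 8), Mul(Rational(-3, 8), P)) (Function('F')(P, y) = Mul(Rational(1, 4), Add(Add(Rational(15, 2), Mul(Rational(-3, 2), P)), Mul(-19, -23))) = Mul(Rational(1, 4), Add(Add(Rational(15, 2), Mul(Rational(-3, 2), P)), 437)) = Mul(Rational(1, 4), Add(Rational(889, 2), Mul(Rational(-3, 2), P))) = Add(Rational(889, 8), Mul(Rational(-3, 8), P)))
Add(Function('F')(Function('Y')(-1), -1046), -2044279) = Add(Add(Rational(889, 8), Mul(Rational(-3, 8), 121)), -2044279) = Add(Add(Rational(889, 8), Rational(-363, 8)), -2044279) = Add(Rational(263, 4), -2044279) = Rational(-8176853, 4)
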